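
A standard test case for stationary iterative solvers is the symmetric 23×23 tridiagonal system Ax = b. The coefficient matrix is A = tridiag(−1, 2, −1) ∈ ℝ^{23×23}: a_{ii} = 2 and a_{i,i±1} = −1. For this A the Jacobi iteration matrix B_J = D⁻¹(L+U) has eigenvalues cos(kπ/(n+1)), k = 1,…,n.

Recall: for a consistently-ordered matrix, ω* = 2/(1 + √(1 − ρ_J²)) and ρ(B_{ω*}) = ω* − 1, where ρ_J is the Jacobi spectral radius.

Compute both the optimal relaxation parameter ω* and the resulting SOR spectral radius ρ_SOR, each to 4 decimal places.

[ρ_J] n=23: ρ(B_J) = cos(π/(n+1)) = cos(π/24) = 0.9914.
√(1−ρ_J²) = |sin(π/24)| = 0.13053
So ω* = 2/1.13053 = 1.7691 (Young).
Hence ρ(B_{ω*}) = 1.7691 − 1 = 0.7691.

ω* = 1.7691, ρ_SOR = 0.7691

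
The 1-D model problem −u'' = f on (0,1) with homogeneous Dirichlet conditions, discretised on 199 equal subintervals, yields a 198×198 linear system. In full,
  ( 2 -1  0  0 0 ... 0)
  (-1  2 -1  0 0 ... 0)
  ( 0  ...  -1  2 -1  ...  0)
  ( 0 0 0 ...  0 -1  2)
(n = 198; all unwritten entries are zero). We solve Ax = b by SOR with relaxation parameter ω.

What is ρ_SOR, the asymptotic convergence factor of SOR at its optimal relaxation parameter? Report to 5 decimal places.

With n=198, ρ(Jacobi) = cos(π/199) = 0.99988.
√(1−ρ_J²) = |sin(π/199)| = 0.015786
[ω*] 2 ÷ (1 + 0.015786) = 2 ÷ 1.015786 = 1.96892.
ρ(B_{ω*}) = ω*−1 = 0.96892

ρ_SOR = 0.96892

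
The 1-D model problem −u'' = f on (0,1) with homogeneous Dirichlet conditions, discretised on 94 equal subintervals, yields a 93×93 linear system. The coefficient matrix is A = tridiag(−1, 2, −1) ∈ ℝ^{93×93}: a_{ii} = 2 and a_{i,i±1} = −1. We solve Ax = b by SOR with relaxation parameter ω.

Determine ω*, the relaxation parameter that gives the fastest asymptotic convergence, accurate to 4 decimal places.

ω* = 1.9353

[ρ_J] n=93: ρ(B_J) = cos(π/(n+1)) = cos(π/94) = 0.9994.
root = sin(π/94) = 0.03341  (since 1−cos² = sin²).
Young: ω* = 2/(1+√(1−ρ_J²)) = 2/(1+0.03341) = 2/1.03341 = 1.9353.
At ω = 1.9353 every |λ(B_ω)| = ω−1, so ρ_SOR = 0.9353.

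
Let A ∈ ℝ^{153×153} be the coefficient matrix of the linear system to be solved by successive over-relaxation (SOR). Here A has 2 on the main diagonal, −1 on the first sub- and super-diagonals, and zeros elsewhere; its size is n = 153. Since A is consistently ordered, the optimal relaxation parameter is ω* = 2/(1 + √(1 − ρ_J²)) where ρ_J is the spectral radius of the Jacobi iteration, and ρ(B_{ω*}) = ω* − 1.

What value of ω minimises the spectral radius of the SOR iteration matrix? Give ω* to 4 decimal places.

ω* = 1.9600

With n=153, ρ(Jacobi) = cos(π/154) = 0.9998.
1 − cos²(π/154) = sin²(π/154) ⇒ √(1−ρ_J²) = sin(π/154) = 0.02040.
Young: ω* = 2/(1+√(1−ρ_J²)) = 2/(1+0.02040) = 2/1.02040 = 1.9600.
ρ(B_{ω*}) = ω*−1 = 0.9600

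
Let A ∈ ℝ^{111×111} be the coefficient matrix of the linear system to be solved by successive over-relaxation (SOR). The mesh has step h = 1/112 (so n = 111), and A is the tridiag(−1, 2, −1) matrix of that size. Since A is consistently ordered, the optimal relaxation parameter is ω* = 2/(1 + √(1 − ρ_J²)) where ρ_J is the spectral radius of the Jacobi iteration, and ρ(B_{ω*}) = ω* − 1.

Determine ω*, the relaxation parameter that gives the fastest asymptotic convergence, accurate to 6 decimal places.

ω* = 1.945438

n=111: λ(B_J) = 1 − λ(A)/2 = cos(kπ/112); k=1 gives ρ_J = 0.999607.
1 − cos²(π/112) = sin²(π/112) ⇒ √(1−ρ_J²) = sin(π/112) = 0.0280463.
Young: ω* = 2/(1+√(1−ρ_J²)) = 2/(1+0.0280463) = 2/1.0280463 = 1.945438.
Hence ρ(B_{ω*}) = 1.945438 − 1 = 0.945438.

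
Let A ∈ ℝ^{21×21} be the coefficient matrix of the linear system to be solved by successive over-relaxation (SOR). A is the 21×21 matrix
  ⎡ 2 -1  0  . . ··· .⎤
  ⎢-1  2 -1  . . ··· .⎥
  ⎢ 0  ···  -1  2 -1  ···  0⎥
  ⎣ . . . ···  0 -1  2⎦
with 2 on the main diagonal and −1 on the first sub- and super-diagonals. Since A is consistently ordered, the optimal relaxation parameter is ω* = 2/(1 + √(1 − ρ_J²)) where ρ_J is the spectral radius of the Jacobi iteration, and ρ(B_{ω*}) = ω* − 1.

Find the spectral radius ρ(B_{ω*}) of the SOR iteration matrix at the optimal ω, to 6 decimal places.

With n=21, ρ(Jacobi) = cos(π/22) = 0.989821.
root = sin(π/22) = 0.1423148  (since 1−cos² = sin²).
[ω*] 2 ÷ (1 + 0.1423148) = 2 ÷ 1.1423148 = 1.750831.
ρ_SOR = ω* − 1 ≈ 0.750831.

ρ_SOR = 0.750831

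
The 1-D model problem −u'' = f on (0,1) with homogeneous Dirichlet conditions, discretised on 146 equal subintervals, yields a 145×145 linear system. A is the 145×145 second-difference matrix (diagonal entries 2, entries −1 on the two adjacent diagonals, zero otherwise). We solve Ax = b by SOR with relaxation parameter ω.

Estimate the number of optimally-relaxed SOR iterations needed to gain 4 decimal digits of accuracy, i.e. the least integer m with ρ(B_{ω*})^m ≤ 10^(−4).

½·tridiag(1,0,1) at n=145: λ_k = cos(kπ/146); max |λ| at k=1 ⇒ ρ_J = cos(π/146) ≈ 0.9997685.
root = sin(π/146) = 0.0215161  (since 1−cos² = sin²).
ω* = 2 / (1 + 0.0215161) = 2 / 1.0215161 ≈ 1.9578742.
[ρ_SOR] ω* − 1 = 0.9578742.
m ≥ 4·ln10 / (−ln 0.9578742) = 214.001; smallest integer m = 215.

m = 215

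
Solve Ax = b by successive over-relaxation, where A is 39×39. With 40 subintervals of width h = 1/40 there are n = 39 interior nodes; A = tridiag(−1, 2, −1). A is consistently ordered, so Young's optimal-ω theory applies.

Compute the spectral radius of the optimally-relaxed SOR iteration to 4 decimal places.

ρ_SOR = 0.8545

½·tridiag(1,0,1) at n=39: λ_k = cos(kπ/40); max |λ| at k=1 ⇒ ρ_J = cos(π/40) ≈ 0.9969.
√(1−ρ_J²) = |sin(π/40)| = 0.07846
Young: ω* = 2/(1+√(1−ρ_J²)) = 2/(1+0.07846) = 2/1.07846 = 1.8545.
ρ_SOR = ω* − 1 = 1.8545 − 1 = 0.8545.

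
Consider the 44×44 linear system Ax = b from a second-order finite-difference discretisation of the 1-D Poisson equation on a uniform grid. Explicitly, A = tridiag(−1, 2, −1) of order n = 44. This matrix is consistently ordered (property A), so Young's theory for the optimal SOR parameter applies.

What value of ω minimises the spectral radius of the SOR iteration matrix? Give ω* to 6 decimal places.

B_J for the 44×44 system has eigenvalues cos(kπ/45); ρ_J = cos(π/45) = 0.997564.
√(1−ρ_J²) simplifies to sin(π/45) = 0.0697565.
Then 2/(1+√(1−ρ_J²)) = 2/(1+0.0697565); ω* = 2/1.0697565 = 1.869584.
At ω = 1.869584 every |λ(B_ω)| = ω−1, so ρ_SOR = 0.869584.

ω* = 1.869584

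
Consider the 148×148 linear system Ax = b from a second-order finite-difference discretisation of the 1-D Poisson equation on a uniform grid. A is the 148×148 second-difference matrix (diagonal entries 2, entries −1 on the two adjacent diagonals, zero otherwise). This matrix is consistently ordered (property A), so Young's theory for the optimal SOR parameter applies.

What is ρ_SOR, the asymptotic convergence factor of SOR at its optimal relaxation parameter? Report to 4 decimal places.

ρ_SOR = 0.9587

With n=148, ρ(Jacobi) = cos(π/149) = 0.9998.
root = sin(π/149) = 0.02108  (since 1−cos² = sin²).
Young: ω* = 2/(1+√(1−ρ_J²)) = 2/(1+0.02108) = 2/1.02108 = 1.9587.
ρ_SOR = ω* − 1 = 1.9587 − 1 = 0.9587.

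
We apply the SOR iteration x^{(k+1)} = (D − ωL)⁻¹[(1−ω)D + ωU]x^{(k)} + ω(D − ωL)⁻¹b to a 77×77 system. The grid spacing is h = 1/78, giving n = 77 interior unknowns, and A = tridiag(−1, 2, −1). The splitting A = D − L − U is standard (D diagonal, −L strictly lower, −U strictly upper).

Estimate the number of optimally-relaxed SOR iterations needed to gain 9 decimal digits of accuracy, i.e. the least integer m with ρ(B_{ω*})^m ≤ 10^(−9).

[ρ_J] n=77: ρ(B_J) = cos(π/(n+1)) = cos(π/78) = 0.9991890.
√(1−ρ_J²) simplifies to sin(π/78) = 0.0402659.
ω* = 2/(1 + 0.0402659) = 2/1.0402659 = 1.9225854.
Hence ρ(B_{ω*}) = 1.9225854 − 1 = 0.9225854.
ρ_SOR^m ≤ 10^(−9) ⇔ m ≥ 9·ln10/(−ln 0.9225854) = 20.7233/0.0805753 = 257.192; m = ⌈257.192⌉ = 258.

m = 258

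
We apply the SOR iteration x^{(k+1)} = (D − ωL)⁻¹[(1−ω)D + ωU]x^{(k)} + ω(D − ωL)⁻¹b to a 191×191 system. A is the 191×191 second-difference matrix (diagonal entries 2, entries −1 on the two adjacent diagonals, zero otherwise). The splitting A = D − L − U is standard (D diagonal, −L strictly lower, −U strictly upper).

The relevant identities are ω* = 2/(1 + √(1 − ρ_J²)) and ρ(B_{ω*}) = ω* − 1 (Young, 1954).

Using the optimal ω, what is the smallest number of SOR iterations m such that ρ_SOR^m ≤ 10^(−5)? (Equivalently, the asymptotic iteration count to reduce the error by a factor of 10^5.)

m = 352

B_J for the 191×191 system has eigenvalues cos(kπ/192); ρ_J = cos(π/192) = 0.9998661.
√(1 − cos²(π/192)) = sin(π/192) ≈ 0.0163617.
ω* = 2/(1+0.0163617) = 1.9678034
At ω = 1.9678034 every |λ(B_ω)| = ω−1, so ρ_SOR = 0.9678034.
Need (0.9678034)^m ≤ 10^(−5): m ≥ 5·ln10/|ln 0.9678034| = 11.5129/0.0327263 = 351.794 ⇒ m = 352.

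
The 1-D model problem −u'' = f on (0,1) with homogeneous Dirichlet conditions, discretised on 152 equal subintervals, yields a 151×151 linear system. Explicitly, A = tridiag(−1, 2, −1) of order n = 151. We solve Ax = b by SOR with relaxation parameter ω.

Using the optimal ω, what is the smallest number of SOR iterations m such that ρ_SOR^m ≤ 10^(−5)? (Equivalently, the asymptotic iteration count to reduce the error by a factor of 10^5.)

m = 279

½·tridiag(1,0,1) at n=151: λ_k = cos(kπ/152); max |λ| at k=1 ⇒ ρ_J = cos(π/152) ≈ 0.9997864.
√(1 − cos²(π/152)) = sin(π/152) ≈ 0.0206669.
Young: ω* = 2/(1+√(1−ρ_J²)) = 2/(1+0.0206669) = 2/1.0206669 = 1.9595031.
ρ(B_{ω*}) = ω*−1 = 0.9595031
5·ln10 = 11.5129; −ln(0.9595031) = 0.0413397; m = ⌈11.5129/0.0413397⌉ = ⌈278.495⌉ = 279.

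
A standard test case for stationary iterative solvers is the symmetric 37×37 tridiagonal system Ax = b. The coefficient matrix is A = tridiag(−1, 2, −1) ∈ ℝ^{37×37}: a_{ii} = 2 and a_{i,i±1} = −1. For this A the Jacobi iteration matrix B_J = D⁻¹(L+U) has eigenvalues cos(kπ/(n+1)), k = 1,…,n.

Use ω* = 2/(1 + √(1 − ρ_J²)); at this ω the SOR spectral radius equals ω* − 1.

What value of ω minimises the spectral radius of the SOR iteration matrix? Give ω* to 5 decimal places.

ω* = 1.84744

½·tridiag(1,0,1) at n=37: λ_k = cos(kπ/38); max |λ| at k=1 ⇒ ρ_J = cos(π/38) ≈ 0.99658.
root = sin(π/38) = 0.082579  (since 1−cos² = sin²).
ω* = 2 / (1 + 0.082579) = 2 / 1.082579 ≈ 1.84744.
and ρ(B_{ω*}) = 1.84744 − 1 = 0.84744.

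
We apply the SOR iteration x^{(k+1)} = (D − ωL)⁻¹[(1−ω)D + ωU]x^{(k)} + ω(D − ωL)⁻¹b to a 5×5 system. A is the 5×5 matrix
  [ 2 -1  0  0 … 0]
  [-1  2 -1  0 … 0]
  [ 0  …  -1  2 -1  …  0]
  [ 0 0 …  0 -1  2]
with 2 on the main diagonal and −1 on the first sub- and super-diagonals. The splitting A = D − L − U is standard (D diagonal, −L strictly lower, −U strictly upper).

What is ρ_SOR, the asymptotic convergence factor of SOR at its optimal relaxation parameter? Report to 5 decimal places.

ρ_J = max_k |cos(kπ/6)| = cos(π/6) = 0.86603
√(1 − cos²(π/6)) = sin(π/6) ≈ 0.500000.
[ω*] 2 ÷ (1 + 0.500000) = 2 ÷ 1.500000 = 1.33333.
Hence ρ(B_{ω*}) = 1.33333 − 1 = 0.33333.

ρ_SOR = 0.33333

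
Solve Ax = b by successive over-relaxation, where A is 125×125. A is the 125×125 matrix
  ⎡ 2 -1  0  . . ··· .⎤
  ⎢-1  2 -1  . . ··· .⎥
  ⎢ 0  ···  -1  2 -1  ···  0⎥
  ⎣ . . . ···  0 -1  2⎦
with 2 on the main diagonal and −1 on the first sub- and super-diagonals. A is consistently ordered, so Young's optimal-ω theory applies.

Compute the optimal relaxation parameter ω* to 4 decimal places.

spectrum of D⁻¹(L+U) = {cos(kπ/126) : 1≤k≤125}; ρ_J = cos(π/126) = 0.9997.
root = sin(π/126) = 0.02493  (since 1−cos² = sin²).
So ω* = 2/1.02493 = 1.9514 (Young).
ρ(B_{ω*}) = ω*−1 = 0.9514

ω* = 1.9514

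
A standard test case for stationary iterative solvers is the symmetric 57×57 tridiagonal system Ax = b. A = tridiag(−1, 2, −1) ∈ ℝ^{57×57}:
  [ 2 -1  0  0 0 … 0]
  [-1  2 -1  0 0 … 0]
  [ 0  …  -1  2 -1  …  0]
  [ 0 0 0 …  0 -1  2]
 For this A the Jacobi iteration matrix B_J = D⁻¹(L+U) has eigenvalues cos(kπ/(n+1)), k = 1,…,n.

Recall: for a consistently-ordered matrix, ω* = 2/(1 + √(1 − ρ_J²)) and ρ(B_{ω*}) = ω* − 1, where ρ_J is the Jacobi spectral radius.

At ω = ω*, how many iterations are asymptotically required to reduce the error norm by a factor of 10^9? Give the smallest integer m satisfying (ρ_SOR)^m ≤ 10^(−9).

[ρ_J] n=57: ρ(B_J) = cos(π/(n+1)) = cos(π/58) = 0.9985334.
√(1−ρ_J²) = |sin(π/58)| = 0.0541389
ω* = 2 / (1 + 0.0541389) = 2 / 1.0541389 ≈ 1.8972832.
and ρ(B_{ω*}) = 1.8972832 − 1 = 0.8972832.
9·ln10 = 20.7233; −ln(0.8972832) = 0.108384; m = ⌈20.7233/0.108384⌉ = ⌈191.203⌉ = 192.

m = 192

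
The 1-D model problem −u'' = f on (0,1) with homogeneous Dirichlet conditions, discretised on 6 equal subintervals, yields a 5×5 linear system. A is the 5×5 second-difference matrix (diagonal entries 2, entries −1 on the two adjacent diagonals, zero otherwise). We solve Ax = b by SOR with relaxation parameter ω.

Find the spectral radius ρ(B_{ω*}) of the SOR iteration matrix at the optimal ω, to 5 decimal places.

ρ_SOR = 0.33333

ρ_J = max_k |cos(kπ/6)| = cos(π/6) = 0.86603
√(1−ρ_J²) = |sin(π/6)| = 0.500000
ω* = 2/(1 + 0.500000) = 2/1.500000 = 1.33333.
At ω = 1.33333 every |λ(B_ω)| = ω−1, so ρ_SOR = 0.33333.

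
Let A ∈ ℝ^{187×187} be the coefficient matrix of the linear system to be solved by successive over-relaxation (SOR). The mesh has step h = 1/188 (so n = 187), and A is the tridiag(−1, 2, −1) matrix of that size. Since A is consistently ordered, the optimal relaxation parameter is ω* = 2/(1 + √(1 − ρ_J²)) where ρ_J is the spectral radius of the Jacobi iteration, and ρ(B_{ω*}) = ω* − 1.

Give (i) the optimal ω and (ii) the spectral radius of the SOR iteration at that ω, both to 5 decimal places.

ω* = 1.96713, ρ_SOR = 0.96713

spectrum of D⁻¹(L+U) = {cos(kπ/188) : 1≤k≤187}; ρ_J = cos(π/188) = 0.99986.
√(1 − cos²(π/188)) = sin(π/188) ≈ 0.016710.
ω* = 2/(1 + 0.016710) = 2/1.016710 = 1.96713.
[ρ_SOR] ω* − 1 = 0.96713.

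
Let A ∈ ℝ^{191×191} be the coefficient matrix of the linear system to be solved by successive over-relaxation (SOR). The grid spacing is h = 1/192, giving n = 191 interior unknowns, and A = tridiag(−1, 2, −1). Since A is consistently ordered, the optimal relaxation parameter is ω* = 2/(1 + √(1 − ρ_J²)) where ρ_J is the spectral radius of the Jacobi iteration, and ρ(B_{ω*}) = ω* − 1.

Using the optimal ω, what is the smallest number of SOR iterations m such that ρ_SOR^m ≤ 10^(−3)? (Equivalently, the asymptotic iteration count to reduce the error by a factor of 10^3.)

m = 212

n=191: λ(B_J) = 1 − λ(A)/2 = cos(kπ/192); k=1 gives ρ_J = 0.9998661.
√(1 − cos²(π/192)) = sin(π/192) ≈ 0.0163617.
Young: ω* = 2/(1+√(1−ρ_J²)) = 2/(1+0.0163617) = 2/1.0163617 = 1.9678034.
and ρ(B_{ω*}) = 1.9678034 − 1 = 0.9678034.
For 3 digits: m = 3·ln10 / (−ln 0.9678034) = 6.90776/0.0327263 = 211.077; round up → m = 212.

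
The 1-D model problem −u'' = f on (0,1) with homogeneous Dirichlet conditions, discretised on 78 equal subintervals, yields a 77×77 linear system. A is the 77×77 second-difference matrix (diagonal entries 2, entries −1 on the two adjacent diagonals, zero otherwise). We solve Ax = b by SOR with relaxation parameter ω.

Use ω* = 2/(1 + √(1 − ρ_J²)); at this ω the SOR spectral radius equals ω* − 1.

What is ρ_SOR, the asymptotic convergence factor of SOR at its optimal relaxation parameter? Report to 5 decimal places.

ρ_SOR = 0.92259

ρ_J = max_k |cos(kπ/78)| = cos(π/78) = 0.99919
root = sin(π/78) = 0.040266  (since 1−cos² = sin²).
ω* = 2 / (1 + 0.040266) = 2 / 1.040266 ≈ 1.92259.
Hence ρ(B_{ω*}) = 1.92259 − 1 = 0.92259.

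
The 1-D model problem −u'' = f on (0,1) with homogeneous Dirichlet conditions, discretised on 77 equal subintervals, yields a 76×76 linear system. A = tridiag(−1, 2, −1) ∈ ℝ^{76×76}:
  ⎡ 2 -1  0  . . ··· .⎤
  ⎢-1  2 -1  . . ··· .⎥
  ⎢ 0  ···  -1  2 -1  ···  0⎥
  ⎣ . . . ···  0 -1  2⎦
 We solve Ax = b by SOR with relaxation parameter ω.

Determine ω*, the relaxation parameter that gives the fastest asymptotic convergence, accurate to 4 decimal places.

[ρ_J] n=76: ρ(B_J) = cos(π/(n+1)) = cos(π/77) = 0.9992.
root = sin(π/77) = 0.04079  (since 1−cos² = sin²).
Then 2/(1+√(1−ρ_J²)) = 2/(1+0.04079); ω* = 2/1.04079 = 1.9216.
ρ_SOR = ω* − 1 = 1.9216 − 1 = 0.9216.

ω* = 1.9216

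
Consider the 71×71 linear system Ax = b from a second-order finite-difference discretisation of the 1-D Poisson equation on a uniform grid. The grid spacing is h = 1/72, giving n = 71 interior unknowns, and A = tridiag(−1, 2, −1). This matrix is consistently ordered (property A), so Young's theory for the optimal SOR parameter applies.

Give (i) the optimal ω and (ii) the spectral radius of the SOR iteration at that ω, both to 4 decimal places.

With n=71, ρ(Jacobi) = cos(π/72) = 0.9990.
1 − cos²(π/72) = sin²(π/72) ⇒ √(1−ρ_J²) = sin(π/72) = 0.04362.
So ω* = 2/1.04362 = 1.9164 (Young).
At ω = 1.9164 every |λ(B_ω)| = ω−1, so ρ_SOR = 0.9164.

ω* = 1.9164, ρ_SOR = 0.9164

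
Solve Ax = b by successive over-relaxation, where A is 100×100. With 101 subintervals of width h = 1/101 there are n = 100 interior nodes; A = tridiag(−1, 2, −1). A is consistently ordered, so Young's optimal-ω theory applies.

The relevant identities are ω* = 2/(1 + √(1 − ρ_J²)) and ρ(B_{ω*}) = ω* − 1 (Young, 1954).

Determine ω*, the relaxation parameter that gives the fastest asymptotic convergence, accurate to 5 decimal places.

B_J for the 100×100 system has eigenvalues cos(kπ/101); ρ_J = cos(π/101) = 0.99952.
√(1−ρ_J²) = |sin(π/101)| = 0.031100
[ω*] 2 ÷ (1 + 0.031100) = 2 ÷ 1.031100 = 1.93968.
and ρ(B_{ω*}) = 1.93968 − 1 = 0.93968.

ω* = 1.93968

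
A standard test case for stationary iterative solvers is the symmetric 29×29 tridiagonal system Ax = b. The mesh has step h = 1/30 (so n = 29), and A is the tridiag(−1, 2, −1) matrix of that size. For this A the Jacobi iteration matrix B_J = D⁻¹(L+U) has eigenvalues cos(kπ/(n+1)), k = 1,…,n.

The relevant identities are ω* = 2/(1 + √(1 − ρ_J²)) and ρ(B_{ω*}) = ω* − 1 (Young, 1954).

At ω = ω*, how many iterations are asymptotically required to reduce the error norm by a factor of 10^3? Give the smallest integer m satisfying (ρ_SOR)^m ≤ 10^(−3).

m = 33

[ρ_J] n=29: ρ(B_J) = cos(π/(n+1)) = cos(π/30) = 0.9945219.
root = sin(π/30) = 0.1045285  (since 1−cos² = sin²).
ω* = 2/(1 + 0.1045285) = 2/1.1045285 = 1.8107274.
Hence ρ(B_{ω*}) = 1.8107274 − 1 = 0.8107274.
Need (0.8107274)^m ≤ 10^(−3): m ≥ 3·ln10/|ln 0.8107274| = 6.90776/0.209823 = 32.922 ⇒ m = 33.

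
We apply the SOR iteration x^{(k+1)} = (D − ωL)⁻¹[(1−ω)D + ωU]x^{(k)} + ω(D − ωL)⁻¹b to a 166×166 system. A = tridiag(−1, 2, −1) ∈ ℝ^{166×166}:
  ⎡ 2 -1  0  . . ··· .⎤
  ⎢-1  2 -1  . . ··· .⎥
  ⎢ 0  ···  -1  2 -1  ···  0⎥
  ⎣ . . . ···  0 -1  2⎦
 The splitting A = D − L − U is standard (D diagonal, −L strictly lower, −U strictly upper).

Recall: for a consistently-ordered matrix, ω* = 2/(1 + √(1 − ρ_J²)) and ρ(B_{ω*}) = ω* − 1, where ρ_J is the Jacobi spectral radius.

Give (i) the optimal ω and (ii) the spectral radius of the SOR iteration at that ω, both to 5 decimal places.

[ρ_J] n=166: ρ(B_J) = cos(π/(n+1)) = cos(π/167) = 0.99982.
root = sin(π/167) = 0.018811  (since 1−cos² = sin²).
ω* = 2 / (1 + 0.018811) = 2 / 1.018811 ≈ 1.96307.
ρ_SOR = ω* − 1 ≈ 0.96307.

ω* = 1.96307, ρ_SOR = 0.96307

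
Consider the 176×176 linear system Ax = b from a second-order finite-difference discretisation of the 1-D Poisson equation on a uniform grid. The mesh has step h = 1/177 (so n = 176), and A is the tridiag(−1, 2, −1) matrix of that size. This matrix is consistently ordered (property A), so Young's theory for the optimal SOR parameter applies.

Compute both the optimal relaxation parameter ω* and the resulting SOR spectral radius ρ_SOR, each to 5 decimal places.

½·tridiag(1,0,1) at n=176: λ_k = cos(kπ/177); max |λ| at k=1 ⇒ ρ_J = cos(π/177) ≈ 0.99984.
√(1 − cos²(π/177)) = sin(π/177) ≈ 0.017748.
[ω*] 2 ÷ (1 + 0.017748) = 2 ÷ 1.017748 = 1.96512.
Hence ρ(B_{ω*}) = 1.96512 − 1 = 0.96512.

ω* = 1.96512, ρ_SOR = 0.96512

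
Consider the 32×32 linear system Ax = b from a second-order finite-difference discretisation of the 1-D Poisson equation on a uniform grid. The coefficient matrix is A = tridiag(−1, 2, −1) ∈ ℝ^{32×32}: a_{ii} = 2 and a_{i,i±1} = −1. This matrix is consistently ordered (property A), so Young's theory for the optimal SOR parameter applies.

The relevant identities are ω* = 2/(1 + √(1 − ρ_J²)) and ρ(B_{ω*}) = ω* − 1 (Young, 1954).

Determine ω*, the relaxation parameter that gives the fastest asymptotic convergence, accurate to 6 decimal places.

½·tridiag(1,0,1) at n=32: λ_k = cos(kπ/33); max |λ| at k=1 ⇒ ρ_J = cos(π/33) ≈ 0.995472.
√(1−ρ_J²) simplifies to sin(π/33) = 0.0950560.
[ω*] 2 ÷ (1 + 0.0950560) = 2 ÷ 1.0950560 = 1.826391.
ρ(B_{ω*}) = ω*−1 = 0.826391

ω* = 1.826391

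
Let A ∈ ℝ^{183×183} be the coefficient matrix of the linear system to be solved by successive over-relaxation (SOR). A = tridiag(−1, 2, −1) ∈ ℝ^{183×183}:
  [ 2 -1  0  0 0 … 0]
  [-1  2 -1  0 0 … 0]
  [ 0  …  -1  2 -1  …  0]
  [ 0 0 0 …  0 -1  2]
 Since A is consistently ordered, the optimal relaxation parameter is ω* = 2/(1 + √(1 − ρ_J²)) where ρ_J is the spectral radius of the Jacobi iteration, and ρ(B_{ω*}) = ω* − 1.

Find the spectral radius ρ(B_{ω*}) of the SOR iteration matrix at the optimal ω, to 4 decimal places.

n=183: λ(B_J) = 1 − λ(A)/2 = cos(kπ/184); k=1 gives ρ_J = 0.9999.
1 − cos²(π/184) = sin²(π/184) ⇒ √(1−ρ_J²) = sin(π/184) = 0.01707.
Young: ω* = 2/(1+√(1−ρ_J²)) = 2/(1+0.01707) = 2/1.01707 = 1.9664.
and ρ(B_{ω*}) = 1.9664 − 1 = 0.9664.

ρ_SOR = 0.9664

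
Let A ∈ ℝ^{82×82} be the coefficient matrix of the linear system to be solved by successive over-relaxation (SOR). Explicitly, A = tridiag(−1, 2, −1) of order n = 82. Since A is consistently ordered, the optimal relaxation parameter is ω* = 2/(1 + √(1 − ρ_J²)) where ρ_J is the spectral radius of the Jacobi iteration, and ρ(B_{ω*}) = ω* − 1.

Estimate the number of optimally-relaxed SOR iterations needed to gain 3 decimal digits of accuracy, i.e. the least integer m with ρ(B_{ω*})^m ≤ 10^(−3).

[ρ_J] n=82: ρ(B_J) = cos(π/(n+1)) = cos(π/83) = 0.9992838.
√(1−ρ_J²) = |sin(π/83)| = 0.0378415
ω* = 2/(1+0.0378415) = 1.9270765
ρ(B_{ω*}) = ω*−1 = 0.9270765
m ≥ 3·ln10 / (−ln 0.9270765) = 91.229; smallest integer m = 92.

m = 92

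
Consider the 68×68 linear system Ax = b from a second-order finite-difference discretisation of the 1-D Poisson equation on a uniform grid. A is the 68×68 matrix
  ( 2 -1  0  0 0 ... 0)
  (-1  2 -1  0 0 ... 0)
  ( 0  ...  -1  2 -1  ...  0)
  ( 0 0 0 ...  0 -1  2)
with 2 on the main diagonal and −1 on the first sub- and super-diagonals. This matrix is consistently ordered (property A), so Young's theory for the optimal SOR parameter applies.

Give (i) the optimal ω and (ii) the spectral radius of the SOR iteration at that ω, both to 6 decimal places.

ρ_J = max_k |cos(kπ/69)| = cos(π/69) = 0.998964
√(1 − cos²(π/69)) = sin(π/69) ≈ 0.0455146.
ω* = 2/(1+0.0455146) = 1.912934
and ρ(B_{ω*}) = 1.912934 − 1 = 0.912934.

ω* = 1.912934, ρ_SOR = 0.912934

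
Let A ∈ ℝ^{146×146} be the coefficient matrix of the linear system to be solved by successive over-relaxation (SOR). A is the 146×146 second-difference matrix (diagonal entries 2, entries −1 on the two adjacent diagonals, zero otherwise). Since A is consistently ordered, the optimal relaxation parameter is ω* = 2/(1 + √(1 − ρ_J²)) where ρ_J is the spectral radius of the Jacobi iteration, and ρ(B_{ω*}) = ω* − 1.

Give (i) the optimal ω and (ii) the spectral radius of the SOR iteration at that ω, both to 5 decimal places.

ω* = 1.95815, ρ_SOR = 0.95815

[ρ_J] n=146: ρ(B_J) = cos(π/(n+1)) = cos(π/147) = 0.99977.
√(1 − cos²(π/147)) = sin(π/147) ≈ 0.021370.
ω* = 2 / (1 + 0.021370) = 2 / 1.021370 ≈ 1.95815.
At ω = 1.95815 every |λ(B_ω)| = ω−1, so ρ_SOR = 0.95815.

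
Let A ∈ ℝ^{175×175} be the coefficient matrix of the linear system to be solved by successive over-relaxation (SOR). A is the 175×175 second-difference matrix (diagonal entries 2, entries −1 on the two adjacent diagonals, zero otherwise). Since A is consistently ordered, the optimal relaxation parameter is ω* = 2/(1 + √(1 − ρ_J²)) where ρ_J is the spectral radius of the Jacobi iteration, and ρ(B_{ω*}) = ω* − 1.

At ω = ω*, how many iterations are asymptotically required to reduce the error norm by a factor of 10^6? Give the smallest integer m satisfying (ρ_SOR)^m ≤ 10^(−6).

n=175: λ(B_J) = 1 − λ(A)/2 = cos(kπ/176); k=1 gives ρ_J = 0.9998407.
1 − cos²(π/176) = sin²(π/176) ⇒ √(1−ρ_J²) = sin(π/176) = 0.0178490.
ω* = 2 / (1 + 0.0178490) = 2 / 1.0178490 ≈ 1.9649280.
Hence ρ(B_{ω*}) = 1.9649280 − 1 = 0.9649280.
6·ln10 = 13.8155; −ln(0.9649280) = 0.0357018; m = ⌈13.8155/0.0357018⌉ = ⌈386.969⌉ = 387.

m = 387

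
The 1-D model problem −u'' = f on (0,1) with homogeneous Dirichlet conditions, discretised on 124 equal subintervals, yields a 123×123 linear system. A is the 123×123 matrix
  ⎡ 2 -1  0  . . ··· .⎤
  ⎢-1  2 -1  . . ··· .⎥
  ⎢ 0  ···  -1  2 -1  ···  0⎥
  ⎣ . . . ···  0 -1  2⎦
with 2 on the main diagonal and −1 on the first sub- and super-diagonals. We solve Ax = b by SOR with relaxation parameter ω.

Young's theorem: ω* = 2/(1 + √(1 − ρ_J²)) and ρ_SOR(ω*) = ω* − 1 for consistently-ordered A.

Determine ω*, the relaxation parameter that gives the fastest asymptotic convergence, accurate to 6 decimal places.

n=123: λ(B_J) = 1 − λ(A)/2 = cos(kπ/124); k=1 gives ρ_J = 0.999679.
root = sin(π/124) = 0.0253327  (since 1−cos² = sin²).
So ω* = 2/1.0253327 = 1.950586 (Young).
Hence ρ(B_{ω*}) = 1.950586 − 1 = 0.950586.

ω* = 1.950586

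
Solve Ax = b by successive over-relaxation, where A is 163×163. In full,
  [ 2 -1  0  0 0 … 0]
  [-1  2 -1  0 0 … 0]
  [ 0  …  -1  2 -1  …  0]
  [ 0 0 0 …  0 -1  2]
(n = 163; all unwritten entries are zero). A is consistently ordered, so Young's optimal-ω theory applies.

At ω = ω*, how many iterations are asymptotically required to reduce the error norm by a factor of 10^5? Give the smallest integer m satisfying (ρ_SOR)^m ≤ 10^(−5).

[ρ_J] n=163: ρ(B_J) = cos(π/(n+1)) = cos(π/164) = 0.9998165.
√(1−ρ_J²) = |sin(π/164)| = 0.0191549
ω* = 2 / (1 + 0.0191549) = 2 / 1.0191549 ≈ 1.9624102.
ρ_SOR = ω* − 1 = 1.9624102 − 1 = 0.9624102.
(0.9624102)^m ≤ 10^{−5}  ⇒  m·ln(0.9624102) ≤ −5·ln10  ⇒  m ≥ 300.484  ⇒  m = 301

m = 301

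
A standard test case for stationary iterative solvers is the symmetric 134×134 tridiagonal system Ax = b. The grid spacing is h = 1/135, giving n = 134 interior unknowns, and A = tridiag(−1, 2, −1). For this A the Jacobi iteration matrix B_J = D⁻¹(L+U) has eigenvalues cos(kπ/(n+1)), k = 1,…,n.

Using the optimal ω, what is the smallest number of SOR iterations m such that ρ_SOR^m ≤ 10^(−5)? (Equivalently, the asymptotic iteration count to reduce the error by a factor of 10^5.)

m = 248

n=134: λ(B_J) = 1 − λ(A)/2 = cos(kπ/135); k=1 gives ρ_J = 0.9997292.
1 − cos²(π/135) = sin²(π/135) ⇒ √(1−ρ_J²) = sin(π/135) = 0.0232690.
Then 2/(1+√(1−ρ_J²)) = 2/(1+0.0232690); ω* = 2/1.0232690 = 1.9545203.
[ρ_SOR] ω* − 1 = 0.9545203.
ρ_SOR^m ≤ 10^(−5) ⇔ m ≥ 5·ln10/(−ln 0.9545203) = 11.5129/0.0465464 = 247.342; m = ⌈247.342⌉ = 248.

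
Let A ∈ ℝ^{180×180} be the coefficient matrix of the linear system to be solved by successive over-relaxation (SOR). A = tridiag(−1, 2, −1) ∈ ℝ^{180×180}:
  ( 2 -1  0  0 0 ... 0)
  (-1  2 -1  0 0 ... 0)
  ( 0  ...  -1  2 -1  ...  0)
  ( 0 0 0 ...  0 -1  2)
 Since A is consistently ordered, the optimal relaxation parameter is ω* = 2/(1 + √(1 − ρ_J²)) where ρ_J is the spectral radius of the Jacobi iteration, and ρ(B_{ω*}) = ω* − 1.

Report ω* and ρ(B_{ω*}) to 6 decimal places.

ω* = 1.965880, ρ_SOR = 0.965880

With n=180, ρ(Jacobi) = cos(π/181) = 0.999849.
√(1 − cos²(π/181)) = sin(π/181) ≈ 0.0173560.
ω* = 2/(1+0.0173560) = 1.965880
ρ_SOR = ω* − 1 ≈ 0.965880.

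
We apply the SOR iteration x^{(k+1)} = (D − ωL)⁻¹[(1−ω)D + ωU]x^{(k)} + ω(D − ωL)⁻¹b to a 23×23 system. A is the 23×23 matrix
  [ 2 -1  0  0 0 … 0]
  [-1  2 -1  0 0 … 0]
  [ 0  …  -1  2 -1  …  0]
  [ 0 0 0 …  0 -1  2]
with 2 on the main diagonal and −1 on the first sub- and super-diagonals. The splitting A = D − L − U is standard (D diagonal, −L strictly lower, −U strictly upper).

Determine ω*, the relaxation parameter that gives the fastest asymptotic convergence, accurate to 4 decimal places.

ω* = 1.7691

[ρ_J] n=23: ρ(B_J) = cos(π/(n+1)) = cos(π/24) = 0.9914.
1 − cos²(π/24) = sin²(π/24) ⇒ √(1−ρ_J²) = sin(π/24) = 0.13053.
Young: ω* = 2/(1+√(1−ρ_J²)) = 2/(1+0.13053) = 2/1.13053 = 1.7691.
ρ(B_{ω*}) = ω*−1 = 0.7691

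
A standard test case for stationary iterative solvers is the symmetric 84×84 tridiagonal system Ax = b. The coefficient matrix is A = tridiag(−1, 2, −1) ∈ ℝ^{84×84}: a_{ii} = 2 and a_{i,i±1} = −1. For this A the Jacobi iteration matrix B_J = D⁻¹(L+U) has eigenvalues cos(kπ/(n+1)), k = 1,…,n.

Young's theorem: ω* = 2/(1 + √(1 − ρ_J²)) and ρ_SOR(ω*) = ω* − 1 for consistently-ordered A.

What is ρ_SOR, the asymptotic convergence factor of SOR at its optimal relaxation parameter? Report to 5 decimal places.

B_J for the 84×84 system has eigenvalues cos(kπ/85); ρ_J = cos(π/85) = 0.99932.
root = sin(π/85) = 0.036951  (since 1−cos² = sin²).
[ω*] 2 ÷ (1 + 0.036951) = 2 ÷ 1.036951 = 1.92873.
and ρ(B_{ω*}) = 1.92873 − 1 = 0.92873.

ρ_SOR = 0.92873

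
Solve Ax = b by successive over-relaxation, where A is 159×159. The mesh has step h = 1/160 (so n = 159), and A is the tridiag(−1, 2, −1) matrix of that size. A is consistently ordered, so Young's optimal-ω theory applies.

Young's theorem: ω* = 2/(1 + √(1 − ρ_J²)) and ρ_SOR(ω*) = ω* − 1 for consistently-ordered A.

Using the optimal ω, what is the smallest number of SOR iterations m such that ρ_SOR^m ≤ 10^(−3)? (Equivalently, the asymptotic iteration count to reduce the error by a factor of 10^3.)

m = 176

B_J for the 159×159 system has eigenvalues cos(kπ/160); ρ_J = cos(π/160) = 0.9998072.
√(1−ρ_J²) = |sin(π/160)| = 0.0196337
ω* = 2/(1 + 0.0196337) = 2/1.0196337 = 1.9614887.
ρ(B_{ω*}) = ω*−1 = 0.9614887
m ≥ 3·ln10 / (−ln 0.9614887) = 175.893; smallest integer m = 176.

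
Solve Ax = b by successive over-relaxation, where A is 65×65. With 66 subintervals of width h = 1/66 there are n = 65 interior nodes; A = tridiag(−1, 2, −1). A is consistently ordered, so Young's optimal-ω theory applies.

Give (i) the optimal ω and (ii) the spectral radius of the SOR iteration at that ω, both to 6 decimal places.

ω* = 1.909159, ρ_SOR = 0.909159

B_J for the 65×65 system has eigenvalues cos(kπ/66); ρ_J = cos(π/66) = 0.998867.
√(1−ρ_J²) simplifies to sin(π/66) = 0.0475819.
Then 2/(1+√(1−ρ_J²)) = 2/(1+0.0475819); ω* = 2/1.0475819 = 1.909159.
ρ_SOR = ω* − 1 ≈ 0.909159.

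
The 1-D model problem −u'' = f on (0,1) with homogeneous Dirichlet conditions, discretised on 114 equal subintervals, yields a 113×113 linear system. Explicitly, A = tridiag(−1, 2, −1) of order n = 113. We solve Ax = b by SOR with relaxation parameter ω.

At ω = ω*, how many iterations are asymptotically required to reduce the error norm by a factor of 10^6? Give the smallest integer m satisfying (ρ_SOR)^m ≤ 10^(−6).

[ρ_J] n=113: ρ(B_J) = cos(π/(n+1)) = cos(π/114) = 0.9996203.
1 − cos²(π/114) = sin²(π/114) ⇒ √(1−ρ_J²) = sin(π/114) = 0.0275543.
Young: ω* = 2/(1+√(1−ρ_J²)) = 2/(1+0.0275543) = 2/1.0275543 = 1.9463692.
ρ(B_{ω*}) = ω*−1 = 0.9463692
For 6 digits: m = 6·ln10 / (−ln 0.9463692) = 13.8155/0.0551225 = 250.633; round up → m = 251.

m = 251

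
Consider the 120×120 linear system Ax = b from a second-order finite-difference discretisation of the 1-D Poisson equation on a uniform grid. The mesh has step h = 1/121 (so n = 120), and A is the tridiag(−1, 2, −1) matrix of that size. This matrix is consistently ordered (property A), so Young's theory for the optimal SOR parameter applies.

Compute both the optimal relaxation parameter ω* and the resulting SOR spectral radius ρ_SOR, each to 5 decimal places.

B_J for the 120×120 system has eigenvalues cos(kπ/121); ρ_J = cos(π/121) = 0.99966.
√(1−ρ_J²) = |sin(π/121)| = 0.025961
ω* = 2/(1+0.025961) = 1.94939
ρ(B_{ω*}) = ω*−1 = 0.94939

ω* = 1.94939, ρ_SOR = 0.94939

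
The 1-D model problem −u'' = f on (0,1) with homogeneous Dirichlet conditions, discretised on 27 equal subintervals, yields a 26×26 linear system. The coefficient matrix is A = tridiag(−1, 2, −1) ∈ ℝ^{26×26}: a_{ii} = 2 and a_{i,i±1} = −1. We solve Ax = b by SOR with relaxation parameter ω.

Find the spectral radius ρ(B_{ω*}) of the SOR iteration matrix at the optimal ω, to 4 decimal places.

n=26: λ(B_J) = 1 − λ(A)/2 = cos(kπ/27); k=1 gives ρ_J = 0.9932.
√(1 − cos²(π/27)) = sin(π/27) ≈ 0.11609.
ω* = 2/(1 + 0.11609) = 2/1.11609 = 1.7920.
[ρ_SOR] ω* − 1 = 0.7920.

ρ_SOR = 0.7920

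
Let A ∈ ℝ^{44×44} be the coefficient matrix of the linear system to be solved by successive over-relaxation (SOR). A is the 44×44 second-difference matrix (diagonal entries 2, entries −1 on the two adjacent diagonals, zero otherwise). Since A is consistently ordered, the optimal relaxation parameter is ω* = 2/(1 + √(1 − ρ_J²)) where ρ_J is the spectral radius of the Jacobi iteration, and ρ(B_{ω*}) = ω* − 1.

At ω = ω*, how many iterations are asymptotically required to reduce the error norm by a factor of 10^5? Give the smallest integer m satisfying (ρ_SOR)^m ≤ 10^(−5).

m = 83

[ρ_J] n=44: ρ(B_J) = cos(π/(n+1)) = cos(π/45) = 0.9975641.
√(1−ρ_J²) = |sin(π/45)| = 0.0697565
ω* = 2 / (1 + 0.0697565) = 2 / 1.0697565 ≈ 1.8695843.
Hence ρ(B_{ω*}) = 1.8695843 − 1 = 0.8695843.
For 5 digits: m = 5·ln10 / (−ln 0.8695843) = 11.5129/0.13974 = 82.388; round up → m = 83.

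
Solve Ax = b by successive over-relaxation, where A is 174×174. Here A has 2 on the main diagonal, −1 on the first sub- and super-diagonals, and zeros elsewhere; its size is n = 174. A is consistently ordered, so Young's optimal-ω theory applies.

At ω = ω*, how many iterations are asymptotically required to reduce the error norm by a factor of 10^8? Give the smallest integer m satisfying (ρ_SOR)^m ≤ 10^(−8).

m = 514

½·tridiag(1,0,1) at n=174: λ_k = cos(kπ/175); max |λ| at k=1 ⇒ ρ_J = cos(π/175) ≈ 0.9998389.
root = sin(π/175) = 0.0179510  (since 1−cos² = sin²).
So ω* = 2/1.0179510 = 1.9647311 (Young).
At ω = 1.9647311 every |λ(B_ω)| = ω−1, so ρ_SOR = 0.9647311.
Need (0.9647311)^m ≤ 10^(−8): m ≥ 8·ln10/|ln 0.9647311| = 18.4207/0.0359059 = 513.027 ⇒ m = 514.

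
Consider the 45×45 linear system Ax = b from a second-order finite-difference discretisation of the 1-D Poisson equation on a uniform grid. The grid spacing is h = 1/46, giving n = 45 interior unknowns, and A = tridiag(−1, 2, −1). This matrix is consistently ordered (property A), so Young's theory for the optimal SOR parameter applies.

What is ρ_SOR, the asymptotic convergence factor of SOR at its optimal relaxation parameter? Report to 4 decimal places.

n=45: λ(B_J) = 1 − λ(A)/2 = cos(kπ/46); k=1 gives ρ_J = 0.9977.
√(1−ρ_J²) simplifies to sin(π/46) = 0.06824.
Then 2/(1+√(1−ρ_J²)) = 2/(1+0.06824); ω* = 2/1.06824 = 1.8722.
[ρ_SOR] ω* − 1 = 0.8722.

ρ_SOR = 0.8722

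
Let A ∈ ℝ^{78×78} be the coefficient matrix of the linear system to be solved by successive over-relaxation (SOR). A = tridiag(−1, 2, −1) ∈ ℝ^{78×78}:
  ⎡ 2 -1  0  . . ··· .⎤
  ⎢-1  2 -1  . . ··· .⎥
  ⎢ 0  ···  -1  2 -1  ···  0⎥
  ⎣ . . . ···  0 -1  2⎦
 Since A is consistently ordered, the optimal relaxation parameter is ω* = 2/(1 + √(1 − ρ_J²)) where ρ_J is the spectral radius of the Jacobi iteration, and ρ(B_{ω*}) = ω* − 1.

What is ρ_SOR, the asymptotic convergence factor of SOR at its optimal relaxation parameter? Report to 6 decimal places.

ρ_SOR = 0.923527

With n=78, ρ(Jacobi) = cos(π/79) = 0.999209.
√(1−ρ_J²) = |sin(π/79)| = 0.0397565
Then 2/(1+√(1−ρ_J²)) = 2/(1+0.0397565); ω* = 2/1.0397565 = 1.923527.
Hence ρ(B_{ω*}) = 1.923527 − 1 = 0.923527.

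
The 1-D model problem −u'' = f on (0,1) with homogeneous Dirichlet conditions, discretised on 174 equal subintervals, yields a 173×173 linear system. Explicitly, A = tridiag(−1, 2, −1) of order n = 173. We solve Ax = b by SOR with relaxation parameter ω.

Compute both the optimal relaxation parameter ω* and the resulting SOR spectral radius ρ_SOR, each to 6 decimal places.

ω* = 1.964532, ρ_SOR = 0.964532

½·tridiag(1,0,1) at n=173: λ_k = cos(kπ/174); max |λ| at k=1 ⇒ ρ_J = cos(π/174) ≈ 0.999837.
root = sin(π/174) = 0.0180541  (since 1−cos² = sin²).
ω* = 2/(1 + 0.0180541) = 2/1.0180541 = 1.964532.
At ω = 1.964532 every |λ(B_ω)| = ω−1, so ρ_SOR = 0.964532.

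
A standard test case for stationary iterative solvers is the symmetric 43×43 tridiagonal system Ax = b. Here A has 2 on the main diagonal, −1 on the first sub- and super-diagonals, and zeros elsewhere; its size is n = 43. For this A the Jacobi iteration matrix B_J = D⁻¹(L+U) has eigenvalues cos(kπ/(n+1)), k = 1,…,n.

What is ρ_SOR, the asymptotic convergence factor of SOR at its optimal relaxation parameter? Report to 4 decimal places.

ρ_SOR = 0.8668

With n=43, ρ(Jacobi) = cos(π/44) = 0.9975.
√(1−ρ_J²) = |sin(π/44)| = 0.07134
Then 2/(1+√(1−ρ_J²)) = 2/(1+0.07134); ω* = 2/1.07134 = 1.8668.
ρ(B_{ω*}) = ω*−1 = 0.8668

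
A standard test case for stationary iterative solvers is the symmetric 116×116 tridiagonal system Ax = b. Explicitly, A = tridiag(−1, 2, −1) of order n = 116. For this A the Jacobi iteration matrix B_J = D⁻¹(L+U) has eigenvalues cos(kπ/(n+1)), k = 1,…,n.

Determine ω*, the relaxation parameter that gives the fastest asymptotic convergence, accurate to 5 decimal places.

½·tridiag(1,0,1) at n=116: λ_k = cos(kπ/117); max |λ| at k=1 ⇒ ρ_J = cos(π/117) ≈ 0.99964.
root = sin(π/117) = 0.026848  (since 1−cos² = sin²).
ω* = 2/(1 + 0.026848) = 2/1.026848 = 1.94771.
and ρ(B_{ω*}) = 1.94771 − 1 = 0.94771.

ω* = 1.94771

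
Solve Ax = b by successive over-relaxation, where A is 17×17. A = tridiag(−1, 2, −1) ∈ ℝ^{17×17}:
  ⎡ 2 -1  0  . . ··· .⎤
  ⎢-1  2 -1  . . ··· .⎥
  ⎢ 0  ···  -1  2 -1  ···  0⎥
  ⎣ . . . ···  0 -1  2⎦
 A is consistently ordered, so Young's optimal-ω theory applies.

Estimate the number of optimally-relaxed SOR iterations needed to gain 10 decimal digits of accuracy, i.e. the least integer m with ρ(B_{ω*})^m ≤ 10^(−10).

m = 66

[ρ_J] n=17: ρ(B_J) = cos(π/(n+1)) = cos(π/18) = 0.9848078.
1 − cos²(π/18) = sin²(π/18) ⇒ √(1−ρ_J²) = sin(π/18) = 0.1736482.
ω* = 2 / (1 + 0.1736482) = 2 / 1.1736482 ≈ 1.7040882.
and ρ(B_{ω*}) = 1.7040882 − 1 = 0.7040882.
m ≥ 10·ln10 / (−ln 0.7040882) = 65.629; smallest integer m = 66.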